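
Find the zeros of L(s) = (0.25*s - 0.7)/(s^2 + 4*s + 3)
Set numerator = 0: 0.25*s - 0.7 = 0 → Zeros: 2.8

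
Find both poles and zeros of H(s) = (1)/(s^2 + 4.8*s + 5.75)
Set denominator = 0: s^2 + 4.8*s + 5.75 = (s + 2.5)(s + 2.3) = 0 → Poles: -2.3, -2.5
Numerator is a nonzero constant (1) → Zeros: none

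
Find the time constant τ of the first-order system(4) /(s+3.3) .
First-order system: τ = -1/pole. Pole = -3.3. τ = -1/(-3.3) = 0.303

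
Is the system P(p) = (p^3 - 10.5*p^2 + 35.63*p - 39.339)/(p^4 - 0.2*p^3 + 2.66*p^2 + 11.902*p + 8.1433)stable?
Denominator: p^4 - 0.2*p^3 + 2.66*p^2 + 11.902*p + 8.1433 = (p + 1.1)(p + 1.1)(p^2 - 2.4*p + 6.73). Poles: -1.1, -1.1, 1.2 + 2.3j, 1.2 - 2.3j. All Re(p)<0: No (unstable)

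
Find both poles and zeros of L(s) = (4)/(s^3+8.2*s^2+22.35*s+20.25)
Set denominator = 0: s^3 + 8.2*s^2 + 22.35*s + 20.25 = (s + 2.7)(s + 3)(s + 2.5) = 0 → Poles: -2.5, -2.7, -3
Numerator is a nonzero constant (4) → Zeros: none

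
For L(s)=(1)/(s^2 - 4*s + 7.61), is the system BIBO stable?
Denominator: s^2 - 4*s + 7.61. Poles: 2 + 1.9j, 2 - 1.9j. All Re(p)<0: No (unstable)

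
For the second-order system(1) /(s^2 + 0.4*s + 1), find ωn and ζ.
Standard form: ωn²/(s²+2ζωn·s+ωn²).
const=1=ωn² → ωn=1, s coeff=0.4=2ζωn → ζ=0.2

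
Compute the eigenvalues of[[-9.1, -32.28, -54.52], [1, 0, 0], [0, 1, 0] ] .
Eigenvalues solve det(λI - A) = 0.
Characteristic polynomial: λ^3 + 9.1*λ^2 + 32.28*λ + 54.52 = 0.
Factor: (λ + 4.7)(λ^2 + 4.4*λ + 11.6) = 0.
Roots: -2.2 + 2.6j, -2.2 - 2.6j, -4.7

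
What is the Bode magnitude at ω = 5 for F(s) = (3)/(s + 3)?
Substitute s = j*5: F(j5) = 0.264706 - 0.441176j.
|F(j5)| = sqrt(Re² + Im²) = 0.5145.
20*log₁₀(0.5145) = -5.77 dB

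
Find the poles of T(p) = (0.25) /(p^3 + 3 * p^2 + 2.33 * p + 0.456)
Set denominator = 0: p^3 + 3*p^2 + 2.33*p + 0.456 = (p + 1.9)(p + 0.8)(p + 0.3) = 0 → Poles: -0.3, -0.8, -1.9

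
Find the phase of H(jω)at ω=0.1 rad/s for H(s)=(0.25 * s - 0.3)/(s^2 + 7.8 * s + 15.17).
Substitute s = j*0.1: H(j0.1) = -0.019652 + 0.0026602j.
∠H(j0.1) = atan2(Im, Re) = atan2(0.0026602, -0.019652) = 172.29°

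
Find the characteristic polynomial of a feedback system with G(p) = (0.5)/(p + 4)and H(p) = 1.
Characteristic poly = G_den * H_den + G_num * H_num = (p + 4) + (0.5) = p + 4.5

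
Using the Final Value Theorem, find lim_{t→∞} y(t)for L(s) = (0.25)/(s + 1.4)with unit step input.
FVT: lim_{t→∞} y(t) = lim_{s→0} s*Y(s) where Y(s) = L(s)/s.
= lim_{s→0} L(s) = L(0) = num(0)/den(0) = 0.25/1.4 = 0.1786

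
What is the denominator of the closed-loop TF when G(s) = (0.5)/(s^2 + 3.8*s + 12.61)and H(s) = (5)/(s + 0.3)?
Characteristic poly = G_den * H_den + G_num * H_num = (s^3 + 4.1*s^2 + 13.75*s + 3.783) + (2.5) = s^3 + 4.1*s^2 + 13.75*s + 6.283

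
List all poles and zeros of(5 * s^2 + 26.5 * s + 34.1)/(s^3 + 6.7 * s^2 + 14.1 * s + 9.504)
Set denominator = 0: s^3 + 6.7*s^2 + 14.1*s + 9.504 = (s + 1.8)(s + 1.6)(s + 3.3) = 0 → Poles: -1.6, -1.8, -3.3
Set numerator = 0: 5*s^2 + 26.5*s + 34.1 = 5*(s + 3.1)(s + 2.2) = 0 → Zeros: -2.2, -3.1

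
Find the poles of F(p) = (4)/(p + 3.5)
Set denominator = 0: p + 3.5 = 0 → Poles: -3.5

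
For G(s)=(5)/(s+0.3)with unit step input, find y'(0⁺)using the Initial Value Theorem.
IVT: y'(0⁺) = lim_{s→∞} s²·Y(s) = lim_{s→∞} s·G(s).
deg(num) = 0, deg(den) = 1, relative degree = 1, so s·G(s) → (leading num)/(leading den) = 5/1 = 5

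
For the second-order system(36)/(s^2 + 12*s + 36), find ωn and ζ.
Standard form: ωn²/(s²+2ζωn·s+ωn²).
const=36=ωn² → ωn=6, s coeff=12=2ζωn → ζ=1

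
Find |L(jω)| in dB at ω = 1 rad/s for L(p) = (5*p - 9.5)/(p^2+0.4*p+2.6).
Substitute p = j*1: L(j1) = -4.85294 + 4.33824j.
|L(j1)| = sqrt(Re² + Im²) = 6.509.
20*log₁₀(6.509) = 16.27 dB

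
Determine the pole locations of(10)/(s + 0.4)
Set denominator = 0: s + 0.4 = 0 → Poles: -0.4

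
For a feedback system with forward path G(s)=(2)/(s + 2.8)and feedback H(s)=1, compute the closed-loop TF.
Closed-loop T = G/(1+GH).
Numerator: G_num * H_den = 2.
Denominator: G_den * H_den + G_num * H_num = (s + 2.8) + (2) = s + 4.8.
T(s) = (2)/(s + 4.8)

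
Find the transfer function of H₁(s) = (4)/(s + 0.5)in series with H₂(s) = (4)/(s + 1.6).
Series: H = H₁ · H₂ = (n₁·n₂)/(d₁·d₂).
Num: n₁·n₂ = 16. Den: d₁·d₂ = s^2 + 2.1*s + 0.8.
H(s) = (16)/(s^2 + 2.1*s + 0.8)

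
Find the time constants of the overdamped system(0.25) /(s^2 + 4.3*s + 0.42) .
Overdamped: real poles at -4.2, -0.1. τ = -1/pole → τ₁ = 0.2381, τ₂ = 10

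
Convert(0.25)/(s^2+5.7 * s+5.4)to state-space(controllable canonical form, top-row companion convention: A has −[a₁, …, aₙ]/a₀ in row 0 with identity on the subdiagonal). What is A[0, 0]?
Reachable canonical form for den = s^2 + 5.7*s + 5.4: top row of A = -[a₁,a₂,...,aₙ]/a₀, ones on the subdiagonal, zeros elsewhere.
A = [[-5.7, -5.4], [1, 0]].
A[0,0] = -5.7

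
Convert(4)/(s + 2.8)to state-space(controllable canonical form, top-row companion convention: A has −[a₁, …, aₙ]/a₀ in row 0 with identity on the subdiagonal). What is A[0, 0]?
Reachable canonical form for den = s + 2.8: top row of A = -[a₁,a₂,...,aₙ]/a₀, ones on the subdiagonal, zeros elsewhere.
A = [[-2.8]].
A[0,0] = -2.8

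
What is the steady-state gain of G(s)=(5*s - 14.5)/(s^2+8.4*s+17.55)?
DC gain = G(0) = num(0)/den(0) = -14.5/17.55 = -0.8262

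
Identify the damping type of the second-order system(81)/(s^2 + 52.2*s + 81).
Standard form: ωn²/(s²+2ζωn·s+ωn²) gives ωn=9, ζ=2.9.
Overdamped (ζ = 2.9 > 1)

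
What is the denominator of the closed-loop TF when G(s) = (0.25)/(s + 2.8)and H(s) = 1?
Characteristic poly = G_den * H_den + G_num * H_num = (s + 2.8) + (0.25) = s + 3.05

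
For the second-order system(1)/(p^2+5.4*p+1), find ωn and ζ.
Standard form: ωn²/(p²+2ζωn·p+ωn²).
const=1=ωn² → ωn=1, p coeff=5.4=2ζωn → ζ=2.7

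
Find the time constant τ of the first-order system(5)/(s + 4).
First-order system: τ = -1/pole. Pole = -4. τ = -1/(-4) = 0.25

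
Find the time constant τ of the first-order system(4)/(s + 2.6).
First-order system: τ = -1/pole. Pole = -2.6. τ = -1/(-2.6) = 0.3846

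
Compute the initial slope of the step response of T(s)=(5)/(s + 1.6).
IVT: y'(0⁺) = lim_{s→∞} s²·Y(s) = lim_{s→∞} s·T(s).
deg(num) = 0, deg(den) = 1, relative degree = 1, so s·T(s) → (leading num)/(leading den) = 5/1 = 5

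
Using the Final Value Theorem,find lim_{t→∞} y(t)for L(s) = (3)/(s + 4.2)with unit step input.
FVT: lim_{t→∞} y(t) = lim_{s→0} s*Y(s) where Y(s) = L(s)/s.
= lim_{s→0} L(s) = L(0) = num(0)/den(0) = 3/4.2 = 0.7143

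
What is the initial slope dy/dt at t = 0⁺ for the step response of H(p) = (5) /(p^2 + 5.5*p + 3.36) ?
IVT: y'(0⁺) = lim_{p→∞} p²·Y(p) = lim_{p→∞} p·H(p).
deg(num) = 0, deg(den) = 2, relative degree = 2 ≥ 2, so p·H(p) → 0. Initial slope = 0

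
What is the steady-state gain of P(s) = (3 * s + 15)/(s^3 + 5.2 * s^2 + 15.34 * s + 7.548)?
DC gain = P(0) = num(0)/den(0) = 15/7.548 = 1.987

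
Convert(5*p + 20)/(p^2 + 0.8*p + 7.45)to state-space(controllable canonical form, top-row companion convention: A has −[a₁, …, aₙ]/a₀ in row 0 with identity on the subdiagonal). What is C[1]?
Reachable canonical form: C = numerator coefficients (right-aligned, zero-padded to length n).
num = 5*p + 20, C = [[5, 20]].
C[1] = 20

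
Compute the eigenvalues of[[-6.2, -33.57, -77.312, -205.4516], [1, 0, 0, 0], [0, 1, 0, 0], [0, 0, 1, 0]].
Eigenvalues solve det(λI - A) = 0.
Characteristic polynomial: λ^4 + 6.2*λ^3 + 33.57*λ^2 + 77.312*λ + 205.4516 = 0.
Factor: (λ^2 + 0.8*λ + 11.72)(λ^2 + 5.4*λ + 17.53) = 0.
Roots: -0.4 + 3.4j, -0.4 - 3.4j, -2.7 + 3.2j, -2.7 - 3.2j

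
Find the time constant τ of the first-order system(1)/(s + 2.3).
First-order system: τ = -1/pole. Pole = -2.3. τ = -1/(-2.3) = 0.4348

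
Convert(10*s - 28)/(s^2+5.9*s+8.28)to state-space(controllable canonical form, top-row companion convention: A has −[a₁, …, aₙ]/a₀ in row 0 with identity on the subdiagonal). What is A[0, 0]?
Reachable canonical form for den = s^2 + 5.9*s + 8.28: top row of A = -[a₁,a₂,...,aₙ]/a₀, ones on the subdiagonal, zeros elsewhere.
A = [[-5.9, -8.28], [1, 0]].
A[0,0] = -5.9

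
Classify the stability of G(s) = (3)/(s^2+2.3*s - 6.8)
Denominator: s^2 + 2.3*s - 6.8 = (s - 1.7)(s + 4). Poles: -4, 1.7. Unstable (1 pole(s) in RHP)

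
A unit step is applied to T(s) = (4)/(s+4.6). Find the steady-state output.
FVT: lim_{t→∞} y(t) = lim_{s→0} s*Y(s) where Y(s) = T(s)/s.
= lim_{s→0} T(s) = T(0) = num(0)/den(0) = 4/4.6 = 0.8696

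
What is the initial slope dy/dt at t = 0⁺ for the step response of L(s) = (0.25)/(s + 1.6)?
IVT: y'(0⁺) = lim_{s→∞} s²·Y(s) = lim_{s→∞} s·L(s).
deg(num) = 0, deg(den) = 1, relative degree = 1, so s·L(s) → (leading num)/(leading den) = 0.25/1 = 0.25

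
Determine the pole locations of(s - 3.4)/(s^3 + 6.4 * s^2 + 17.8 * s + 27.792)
Set denominator = 0: s^3 + 6.4*s^2 + 17.8*s + 27.792 = (s + 3.6)(s^2 + 2.8*s + 7.72) = 0 → Poles: -1.4 + 2.4j, -1.4 - 2.4j, -3.6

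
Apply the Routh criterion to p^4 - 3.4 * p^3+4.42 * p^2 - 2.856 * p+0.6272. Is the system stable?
Routh array:
p^4: [1, 4.42, 0.6272]; p^3: [-3.4, -2.856]; p^2: [3.58, 0.6272]; p^1: [-2.26034]; p^0: [0.6272]
First column: [1, -3.4, 3.58, -2.26034, 0.6272]. Sign changes = 4.
No, unstable (4 RHP root(s))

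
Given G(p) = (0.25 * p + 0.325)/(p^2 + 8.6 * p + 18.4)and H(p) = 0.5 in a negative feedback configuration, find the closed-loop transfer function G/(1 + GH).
Closed-loop T = G/(1+GH).
Numerator: G_num * H_den = 0.25*p + 0.325.
Denominator: G_den * H_den + G_num * H_num = (p^2 + 8.6*p + 18.4) + (0.125*p + 0.1625) = p^2 + 8.725*p + 18.5625.
T(p) = (0.25*p + 0.325)/(p^2 + 8.725*p + 18.5625)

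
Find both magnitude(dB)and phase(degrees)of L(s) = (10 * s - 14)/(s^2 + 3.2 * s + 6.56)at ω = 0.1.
Substitute s = j*0.1: L(j0.1) = -2.12487 + 0.256482j.
|L| = 20*log₁₀(sqrt(Re²+Im²)) = 6.61 dB.
∠L = atan2(Im, Re) = 173.12°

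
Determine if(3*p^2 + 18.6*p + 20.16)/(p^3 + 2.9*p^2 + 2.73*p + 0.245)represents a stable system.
Denominator: p^3 + 2.9*p^2 + 2.73*p + 0.245 = (p + 0.1)(p^2 + 2.8*p + 2.45). Poles: -0.1, -1.4 + 0.7j, -1.4 - 0.7j. All Re(p)<0: Yes (stable)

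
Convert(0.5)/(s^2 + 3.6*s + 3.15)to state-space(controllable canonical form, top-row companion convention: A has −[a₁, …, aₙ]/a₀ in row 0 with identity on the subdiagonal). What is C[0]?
Reachable canonical form: C = numerator coefficients (right-aligned, zero-padded to length n).
num = 0.5, C = [[0, 0.5]].
C[0] = 0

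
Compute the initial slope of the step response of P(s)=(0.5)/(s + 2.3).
IVT: y'(0⁺) = lim_{s→∞} s²·Y(s) = lim_{s→∞} s·P(s).
deg(num) = 0, deg(den) = 1, relative degree = 1, so s·P(s) → (leading num)/(leading den) = 0.5/1 = 0.5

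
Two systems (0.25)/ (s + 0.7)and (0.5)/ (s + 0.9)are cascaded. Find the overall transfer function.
Series: H = H₁ · H₂ = (n₁·n₂)/(d₁·d₂).
Num: n₁·n₂ = 0.125. Den: d₁·d₂ = s^2 + 1.6*s + 0.63.
H(s) = (0.125)/(s^2 + 1.6*s + 0.63)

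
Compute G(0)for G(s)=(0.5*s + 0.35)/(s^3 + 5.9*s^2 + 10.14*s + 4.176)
DC gain = G(0) = num(0)/den(0) = 0.35/4.176 = 0.08381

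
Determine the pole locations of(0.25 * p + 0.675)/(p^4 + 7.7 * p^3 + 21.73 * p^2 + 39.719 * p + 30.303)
Set denominator = 0: p^4 + 7.7*p^3 + 21.73*p^2 + 39.719*p + 30.303 = (p + 1.4)(p + 4.5)(p^2 + 1.8*p + 4.81) = 0 → Poles: -0.9 + 2j, -0.9 - 2j, -1.4, -4.5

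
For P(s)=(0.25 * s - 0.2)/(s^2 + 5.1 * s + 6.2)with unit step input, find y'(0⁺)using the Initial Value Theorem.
IVT: y'(0⁺) = lim_{s→∞} s²·Y(s) = lim_{s→∞} s·P(s).
deg(num) = 1, deg(den) = 2, relative degree = 1, so s·P(s) → (leading num)/(leading den) = 0.25/1 = 0.25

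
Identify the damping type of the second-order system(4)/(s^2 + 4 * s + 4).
Standard form: ωn²/(s²+2ζωn·s+ωn²) gives ωn=2, ζ=1.
Critically damped (ζ = 1)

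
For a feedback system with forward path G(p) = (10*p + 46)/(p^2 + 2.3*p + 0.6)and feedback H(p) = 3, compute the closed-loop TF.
Closed-loop T = G/(1+GH).
Numerator: G_num * H_den = 10*p + 46.
Denominator: G_den * H_den + G_num * H_num = (p^2 + 2.3*p + 0.6) + (30*p + 138) = p^2 + 32.3*p + 138.6.
T(p) = (10*p + 46)/(p^2 + 32.3*p + 138.6)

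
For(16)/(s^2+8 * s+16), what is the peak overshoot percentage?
Standard form: ωn²/(s²+2ζωn·s+ωn²) → ωn = 4, ζ = 1.
ζ ≥ 1, so the response is non-oscillatory: peak overshoot = 0%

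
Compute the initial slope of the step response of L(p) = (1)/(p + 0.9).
IVT: y'(0⁺) = lim_{p→∞} p²·Y(p) = lim_{p→∞} p·L(p).
deg(num) = 0, deg(den) = 1, relative degree = 1, so p·L(p) → (leading num)/(leading den) = 1/1 = 1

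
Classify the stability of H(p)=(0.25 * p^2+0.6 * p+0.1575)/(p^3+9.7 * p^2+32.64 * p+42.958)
Denominator: p^3 + 9.7*p^2 + 32.64*p + 42.958 = (p + 4.7)(p^2 + 5*p + 9.14). Poles: -2.5 + 1.7j, -2.5 - 1.7j, -4.7. Stable (all poles in LHP)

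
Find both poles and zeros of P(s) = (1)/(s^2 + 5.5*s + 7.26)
Set denominator = 0: s^2 + 5.5*s + 7.26 = (s + 3.3)(s + 2.2) = 0 → Poles: -2.2, -3.3
Numerator is a nonzero constant (1) → Zeros: none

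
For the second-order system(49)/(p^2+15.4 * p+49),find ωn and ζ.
Standard form: ωn²/(p²+2ζωn·p+ωn²).
const=49=ωn² → ωn=7, p coeff=15.4=2ζωn → ζ=1.1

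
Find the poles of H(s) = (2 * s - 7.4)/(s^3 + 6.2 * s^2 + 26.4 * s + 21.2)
Set denominator = 0: s^3 + 6.2*s^2 + 26.4*s + 21.2 = (s + 1)(s^2 + 5.2*s + 21.2) = 0 → Poles: -1, -2.6 + 3.8j, -2.6 - 3.8j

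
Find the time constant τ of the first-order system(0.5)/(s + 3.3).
First-order system: τ = -1/pole. Pole = -3.3. τ = -1/(-3.3) = 0.303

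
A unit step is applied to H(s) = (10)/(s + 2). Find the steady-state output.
FVT: lim_{t→∞} y(t) = lim_{s→0} s*Y(s) where Y(s) = H(s)/s.
= lim_{s→0} H(s) = H(0) = num(0)/den(0) = 10/2 = 5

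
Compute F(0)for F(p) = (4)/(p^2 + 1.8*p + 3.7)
DC gain = F(0) = num(0)/den(0) = 4/3.7 = 1.081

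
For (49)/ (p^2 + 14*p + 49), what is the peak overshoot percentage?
Standard form: ωn²/(p²+2ζωn·p+ωn²) → ωn = 7, ζ = 1.
ζ ≥ 1, so the response is non-oscillatory: peak overshoot = 0%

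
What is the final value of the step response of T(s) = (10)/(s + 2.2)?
FVT: lim_{t→∞} y(t) = lim_{s→0} s*Y(s) where Y(s) = T(s)/s.
= lim_{s→0} T(s) = T(0) = num(0)/den(0) = 10/2.2 = 4.545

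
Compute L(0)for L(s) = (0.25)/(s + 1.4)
DC gain = L(0) = num(0)/den(0) = 0.25/1.4 = 0.1786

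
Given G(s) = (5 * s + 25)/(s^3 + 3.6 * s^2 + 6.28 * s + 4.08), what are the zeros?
Set numerator = 0: 5*s + 25 = 0 → Zeros: -5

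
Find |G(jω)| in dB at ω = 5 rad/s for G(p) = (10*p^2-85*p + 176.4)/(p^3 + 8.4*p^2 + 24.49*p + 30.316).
Substitute p = j*5: G(j5) = 0.443086 + 2.35898j.
|G(j5)| = sqrt(Re² + Im²) = 2.4.
20*log₁₀(2.4) = 7.61 dB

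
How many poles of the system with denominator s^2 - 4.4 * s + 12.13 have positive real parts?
Poles: 2.2 + 2.7j, 2.2 - 2.7j. RHP poles (Re>0): 2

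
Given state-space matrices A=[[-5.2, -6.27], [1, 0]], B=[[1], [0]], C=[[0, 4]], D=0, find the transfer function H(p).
H(p) = C(pI - A)⁻¹B + D.
Characteristic polynomial det(pI - A) = p^2 + 5.2*p + 6.27.
Numerator from C·adj(pI-A)·B + D·det(pI-A) = 4.
H(p) = (4)/(p^2 + 5.2*p + 6.27)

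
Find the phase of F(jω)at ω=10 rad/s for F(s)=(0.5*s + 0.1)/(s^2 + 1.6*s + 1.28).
Substitute s = j*10: F(j10) = 0.00701165 - 0.0495119j.
∠F(j10) = atan2(Im, Re) = atan2(-0.0495119, 0.00701165) = -81.94°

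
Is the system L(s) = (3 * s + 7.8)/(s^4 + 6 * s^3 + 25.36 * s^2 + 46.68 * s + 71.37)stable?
Denominator: s^4 + 6*s^3 + 25.36*s^2 + 46.68*s + 71.37 = (s^2 + 4.2*s + 11.7)(s^2 + 1.8*s + 6.1). Poles: -0.9 + 2.3j, -0.9 - 2.3j, -2.1 + 2.7j, -2.1 - 2.7j. All Re(p)<0: Yes (stable)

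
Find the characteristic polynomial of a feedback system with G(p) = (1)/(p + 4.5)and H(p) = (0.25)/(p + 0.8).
Characteristic poly = G_den * H_den + G_num * H_num = (p^2 + 5.3*p + 3.6) + (0.25) = p^2 + 5.3*p + 3.85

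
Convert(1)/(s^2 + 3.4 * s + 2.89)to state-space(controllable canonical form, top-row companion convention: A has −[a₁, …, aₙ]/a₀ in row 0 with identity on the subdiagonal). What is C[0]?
Reachable canonical form: C = numerator coefficients (right-aligned, zero-padded to length n).
num = 1, C = [[0, 1]].
C[0] = 0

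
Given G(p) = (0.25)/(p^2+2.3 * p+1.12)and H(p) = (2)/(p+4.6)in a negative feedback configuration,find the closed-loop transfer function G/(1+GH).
Closed-loop T = G/(1+GH).
Numerator: G_num * H_den = 0.25*p + 1.15.
Denominator: G_den * H_den + G_num * H_num = (p^3 + 6.9*p^2 + 11.7*p + 5.152) + (0.5) = p^3 + 6.9*p^2 + 11.7*p + 5.652.
T(p) = (0.25*p + 1.15)/(p^3 + 6.9*p^2 + 11.7*p + 5.652)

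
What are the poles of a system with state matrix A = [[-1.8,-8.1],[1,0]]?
Eigenvalues solve det(λI - A) = 0.
Characteristic polynomial: λ^2 + 1.8*λ + 8.1 = 0.
Roots: -0.9 + 2.7j, -0.9 - 2.7j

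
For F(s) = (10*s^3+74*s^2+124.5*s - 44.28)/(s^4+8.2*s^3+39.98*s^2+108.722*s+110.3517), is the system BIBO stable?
Denominator: s^4 + 8.2*s^3 + 39.98*s^2 + 108.722*s + 110.3517 = (s + 2.7)(s + 2.3)(s^2 + 3.2*s + 17.77). Poles: -1.6 + 3.9j, -1.6 - 3.9j, -2.3, -2.7. All Re(p)<0: Yes (stable)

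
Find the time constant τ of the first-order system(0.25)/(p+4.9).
First-order system: τ = -1/pole. Pole = -4.9. τ = -1/(-4.9) = 0.2041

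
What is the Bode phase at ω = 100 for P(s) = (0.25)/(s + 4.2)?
Substitute s = j*100: P(j100) = 0.000104815 - 0.0024956j.
∠P(j100) = atan2(Im, Re) = atan2(-0.0024956, 0.000104815) = -87.59°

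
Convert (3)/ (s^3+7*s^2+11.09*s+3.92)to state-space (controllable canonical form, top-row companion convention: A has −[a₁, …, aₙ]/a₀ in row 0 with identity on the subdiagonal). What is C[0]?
Reachable canonical form: C = numerator coefficients (right-aligned, zero-padded to length n).
num = 3, C = [[0, 0, 3]].
C[0] = 0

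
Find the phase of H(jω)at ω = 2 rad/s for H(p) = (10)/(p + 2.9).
Substitute p = j*2: H(j2) = 2.33683 - 1.6116j.
∠H(j2) = atan2(Im, Re) = atan2(-1.6116, 2.33683) = -34.59°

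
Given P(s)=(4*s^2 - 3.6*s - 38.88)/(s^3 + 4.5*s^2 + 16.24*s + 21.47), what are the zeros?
Set numerator = 0: 4*s^2 - 3.6*s - 38.88 = 4*(s + 2.7)(s - 3.6) = 0 → Zeros: -2.7, 3.6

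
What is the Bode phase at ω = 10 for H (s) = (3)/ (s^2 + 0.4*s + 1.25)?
Substitute s = j*10: H(j10) = -0.03033 - 0.00122856j.
∠H(j10) = atan2(Im, Re) = atan2(-0.00122856, -0.03033) = -177.68°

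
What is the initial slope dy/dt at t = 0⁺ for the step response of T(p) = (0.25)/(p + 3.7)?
IVT: y'(0⁺) = lim_{p→∞} p²·Y(p) = lim_{p→∞} p·T(p).
deg(num) = 0, deg(den) = 1, relative degree = 1, so p·T(p) → (leading num)/(leading den) = 0.25/1 = 0.25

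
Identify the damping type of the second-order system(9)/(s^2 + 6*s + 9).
Standard form: ωn²/(s²+2ζωn·s+ωn²) gives ωn=3, ζ=1.
Critically damped (ζ = 1)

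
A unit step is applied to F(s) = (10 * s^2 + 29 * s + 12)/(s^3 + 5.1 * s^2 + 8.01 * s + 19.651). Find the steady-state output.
FVT: lim_{t→∞} y(t) = lim_{s→0} s*Y(s) where Y(s) = F(s)/s.
= lim_{s→0} F(s) = F(0) = num(0)/den(0) = 12/19.651 = 0.6107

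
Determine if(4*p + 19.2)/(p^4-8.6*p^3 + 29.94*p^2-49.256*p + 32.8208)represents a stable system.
Denominator: p^4 - 8.6*p^3 + 29.94*p^2 - 49.256*p + 32.8208 = (p^2 - 4.2*p + 5.62)(p^2 - 4.4*p + 5.84). Poles: 2.1 + 1.1j, 2.1 - 1.1j, 2.2 + 1j, 2.2 - 1j. All Re(p)<0: No (unstable)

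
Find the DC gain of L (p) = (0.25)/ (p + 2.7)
DC gain = L(0) = num(0)/den(0) = 0.25/2.7 = 0.09259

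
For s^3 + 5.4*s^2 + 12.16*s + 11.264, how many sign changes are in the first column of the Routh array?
Routh array:
s^3: [1, 12.16]; s^2: [5.4, 11.264]; s^1: [10.0741]; s^0: [11.264]
First column: [1, 5.4, 10.0741, 11.264]. Sign changes = 0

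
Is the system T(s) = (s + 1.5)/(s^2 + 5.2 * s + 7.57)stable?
Denominator: s^2 + 5.2*s + 7.57. Poles: -2.6 + 0.9j, -2.6 - 0.9j. All Re(p)<0: Yes (stable)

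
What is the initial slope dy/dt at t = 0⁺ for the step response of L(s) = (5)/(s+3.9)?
IVT: y'(0⁺) = lim_{s→∞} s²·Y(s) = lim_{s→∞} s·L(s).
deg(num) = 0, deg(den) = 1, relative degree = 1, so s·L(s) → (leading num)/(leading den) = 5/1 = 5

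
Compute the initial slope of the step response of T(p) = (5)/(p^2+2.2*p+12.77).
IVT: y'(0⁺) = lim_{p→∞} p²·Y(p) = lim_{p→∞} p·T(p).
deg(num) = 0, deg(den) = 2, relative degree = 2 ≥ 2, so p·T(p) → 0. Initial slope = 0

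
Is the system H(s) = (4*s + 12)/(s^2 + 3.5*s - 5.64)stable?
Denominator: s^2 + 3.5*s - 5.64 = (s - 1.2)(s + 4.7). Poles: -4.7, 1.2. All Re(p)<0: No (unstable)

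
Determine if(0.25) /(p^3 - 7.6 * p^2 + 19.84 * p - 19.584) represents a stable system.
Denominator: p^3 - 7.6*p^2 + 19.84*p - 19.584 = (p - 3.6)(p^2 - 4*p + 5.44). Poles: 2 + 1.2j, 2 - 1.2j, 3.6. All Re(p)<0: No (unstable)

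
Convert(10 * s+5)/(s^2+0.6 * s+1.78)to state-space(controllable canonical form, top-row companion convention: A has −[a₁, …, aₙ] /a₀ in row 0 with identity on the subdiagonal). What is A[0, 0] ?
Reachable canonical form for den = s^2 + 0.6*s + 1.78: top row of A = -[a₁,a₂,...,aₙ]/a₀, ones on the subdiagonal, zeros elsewhere.
A = [[-0.6, -1.78], [1, 0]].
A[0,0] = -0.6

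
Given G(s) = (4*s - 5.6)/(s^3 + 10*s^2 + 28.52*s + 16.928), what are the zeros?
Set numerator = 0: 4*s - 5.6 = 0 → Zeros: 1.4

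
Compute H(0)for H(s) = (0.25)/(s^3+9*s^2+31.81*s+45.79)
DC gain = H(0) = num(0)/den(0) = 0.25/45.79 = 0.00546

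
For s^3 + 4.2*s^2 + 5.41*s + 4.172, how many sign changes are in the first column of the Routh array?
Routh array:
s^3: [1, 5.41]; s^2: [4.2, 4.172]; s^1: [4.41667]; s^0: [4.172]
First column: [1, 4.2, 4.41667, 4.172]. Sign changes = 0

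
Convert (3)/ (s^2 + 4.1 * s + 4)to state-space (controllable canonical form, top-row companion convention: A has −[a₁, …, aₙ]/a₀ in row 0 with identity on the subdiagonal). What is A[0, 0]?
Reachable canonical form for den = s^2 + 4.1*s + 4: top row of A = -[a₁,a₂,...,aₙ]/a₀, ones on the subdiagonal, zeros elsewhere.
A = [[-4.1, -4], [1, 0]].
A[0,0] = -4.1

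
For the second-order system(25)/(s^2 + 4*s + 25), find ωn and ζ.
Standard form: ωn²/(s²+2ζωn·s+ωn²).
const=25=ωn² → ωn=5, s coeff=4=2ζωn → ζ=0.4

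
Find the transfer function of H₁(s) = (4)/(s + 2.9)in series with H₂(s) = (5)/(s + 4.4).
Series: H = H₁ · H₂ = (n₁·n₂)/(d₁·d₂).
Num: n₁·n₂ = 20. Den: d₁·d₂ = s^2 + 7.3*s + 12.76.
H(s) = (20)/(s^2 + 7.3*s + 12.76)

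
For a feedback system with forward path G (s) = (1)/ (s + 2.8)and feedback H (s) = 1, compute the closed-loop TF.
Closed-loop T = G/(1+GH).
Numerator: G_num * H_den = 1.
Denominator: G_den * H_den + G_num * H_num = (s + 2.8) + (1) = s + 3.8.
T(s) = (1)/(s + 3.8)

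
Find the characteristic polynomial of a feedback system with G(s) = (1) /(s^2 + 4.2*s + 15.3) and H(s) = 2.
Characteristic poly = G_den * H_den + G_num * H_num = (s^2 + 4.2*s + 15.3) + (2) = s^2 + 4.2*s + 17.3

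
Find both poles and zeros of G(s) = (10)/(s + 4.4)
Set denominator = 0: s + 4.4 = 0 → Poles: -4.4
Numerator is a nonzero constant (10) → Zeros: none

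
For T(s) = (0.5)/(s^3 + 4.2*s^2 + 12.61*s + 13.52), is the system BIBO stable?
Denominator: s^3 + 4.2*s^2 + 12.61*s + 13.52 = (s + 1.6)(s^2 + 2.6*s + 8.45). Poles: -1.3 + 2.6j, -1.3 - 2.6j, -1.6. All Re(p)<0: Yes (stable)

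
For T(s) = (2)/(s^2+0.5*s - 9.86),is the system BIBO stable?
Denominator: s^2 + 0.5*s - 9.86 = (s - 2.9)(s + 3.4). Poles: -3.4, 2.9. All Re(p)<0: No (unstable)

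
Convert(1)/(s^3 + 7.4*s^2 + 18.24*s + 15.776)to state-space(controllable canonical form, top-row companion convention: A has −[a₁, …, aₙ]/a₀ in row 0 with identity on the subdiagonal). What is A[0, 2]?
Reachable canonical form for den = s^3 + 7.4*s^2 + 18.24*s + 15.776: top row of A = -[a₁,a₂,...,aₙ]/a₀, ones on the subdiagonal, zeros elsewhere.
A = [[-7.4, -18.24, -15.776], [1, 0, 0], [0, 1, 0]].
A[0,2] = -15.776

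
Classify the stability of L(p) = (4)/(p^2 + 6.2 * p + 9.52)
Denominator: p^2 + 6.2*p + 9.52 = (p + 3.4)(p + 2.8). Poles: -2.8, -3.4. Stable (all poles in LHP)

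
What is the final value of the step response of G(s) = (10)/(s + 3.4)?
FVT: lim_{t→∞} y(t) = lim_{s→0} s*Y(s) where Y(s) = G(s)/s.
= lim_{s→0} G(s) = G(0) = num(0)/den(0) = 10/3.4 = 2.941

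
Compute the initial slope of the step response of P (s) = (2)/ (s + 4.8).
IVT: y'(0⁺) = lim_{s→∞} s²·Y(s) = lim_{s→∞} s·P(s).
deg(num) = 0, deg(den) = 1, relative degree = 1, so s·P(s) → (leading num)/(leading den) = 2/1 = 2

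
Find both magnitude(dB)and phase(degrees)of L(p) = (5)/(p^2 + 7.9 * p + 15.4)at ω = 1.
Substitute p = j*1: L(j1) = 0.266894 - 0.146421j.
|L| = 20*log₁₀(sqrt(Re²+Im²)) = -10.33 dB.
∠L = atan2(Im, Re) = -28.75°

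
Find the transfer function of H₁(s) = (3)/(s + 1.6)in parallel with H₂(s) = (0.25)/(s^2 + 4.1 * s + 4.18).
Parallel: H = H₁ + H₂ = (n₁·d₂ + n₂·d₁)/(d₁·d₂).
n₁·d₂ = 3*s^2 + 12.3*s + 12.54. n₂·d₁ = 0.25*s + 0.4. Sum = 3*s^2 + 12.55*s + 12.94. d₁·d₂ = s^3 + 5.7*s^2 + 10.74*s + 6.688.
H(s) = (3*s^2 + 12.55*s + 12.94)/(s^3 + 5.7*s^2 + 10.74*s + 6.688)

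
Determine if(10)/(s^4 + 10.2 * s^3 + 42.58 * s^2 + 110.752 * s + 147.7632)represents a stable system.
Denominator: s^4 + 10.2*s^3 + 42.58*s^2 + 110.752*s + 147.7632 = (s + 4.8)(s + 3.2)(s^2 + 2.2*s + 9.62). Poles: -1.1 + 2.9j, -1.1 - 2.9j, -3.2, -4.8. All Re(p)<0: Yes (stable)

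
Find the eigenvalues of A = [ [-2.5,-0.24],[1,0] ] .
Eigenvalues solve det(λI - A) = 0.
Characteristic polynomial: λ^2 + 2.5*λ + 0.24 = 0.
Factor: (λ + 2.4)(λ + 0.1) = 0.
Roots: -0.1, -2.4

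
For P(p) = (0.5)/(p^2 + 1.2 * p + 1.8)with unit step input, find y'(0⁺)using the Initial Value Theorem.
IVT: y'(0⁺) = lim_{p→∞} p²·Y(p) = lim_{p→∞} p·P(p).
deg(num) = 0, deg(den) = 2, relative degree = 2 ≥ 2, so p·P(p) → 0. Initial slope = 0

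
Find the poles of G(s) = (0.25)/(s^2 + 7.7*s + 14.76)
Set denominator = 0: s^2 + 7.7*s + 14.76 = (s + 4.1)(s + 3.6) = 0 → Poles: -3.6, -4.1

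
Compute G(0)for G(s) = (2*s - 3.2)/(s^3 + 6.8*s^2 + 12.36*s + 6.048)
DC gain = G(0) = num(0)/den(0) = -3.2/6.048 = -0.5291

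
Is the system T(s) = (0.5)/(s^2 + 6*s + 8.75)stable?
Denominator: s^2 + 6*s + 8.75 = (s + 2.5)(s + 3.5). Poles: -2.5, -3.5. All Re(p)<0: Yes (stable)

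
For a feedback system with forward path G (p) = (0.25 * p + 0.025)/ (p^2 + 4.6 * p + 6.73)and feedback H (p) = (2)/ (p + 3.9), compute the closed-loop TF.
Closed-loop T = G/(1+GH).
Numerator: G_num * H_den = 0.25*p^2 + p + 0.0975.
Denominator: G_den * H_den + G_num * H_num = (p^3 + 8.5*p^2 + 24.67*p + 26.247) + (0.5*p + 0.05) = p^3 + 8.5*p^2 + 25.17*p + 26.297.
T(p) = (0.25*p^2 + p + 0.0975)/(p^3 + 8.5*p^2 + 25.17*p + 26.297)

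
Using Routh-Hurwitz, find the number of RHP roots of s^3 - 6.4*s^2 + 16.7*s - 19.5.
Routh array:
s^3: [1, 16.7]; s^2: [-6.4, -19.5]; s^1: [13.6531]; s^0: [-19.5]
First column: [1, -6.4, 13.6531, -19.5]. Sign changes = RHP roots = 3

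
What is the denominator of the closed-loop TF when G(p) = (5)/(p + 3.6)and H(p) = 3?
Characteristic poly = G_den * H_den + G_num * H_num = (p + 3.6) + (15) = p + 18.6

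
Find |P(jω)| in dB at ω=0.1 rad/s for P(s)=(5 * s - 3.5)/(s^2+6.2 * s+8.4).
Substitute s = j*0.1: P(j0.1) = -0.410518 + 0.089931j.
|P(j0.1)| = sqrt(Re² + Im²) = 0.4203.
20*log₁₀(0.4203) = -7.53 dB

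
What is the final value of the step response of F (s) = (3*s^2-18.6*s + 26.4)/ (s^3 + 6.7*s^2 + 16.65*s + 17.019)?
FVT: lim_{t→∞} y(t) = lim_{s→0} s*Y(s) where Y(s) = F(s)/s.
= lim_{s→0} F(s) = F(0) = num(0)/den(0) = 26.4/17.019 = 1.551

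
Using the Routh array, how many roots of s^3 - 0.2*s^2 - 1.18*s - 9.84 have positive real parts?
Routh array:
s^3: [1, -1.18]; s^2: [-0.2, -9.84]; s^1: [-50.38]; s^0: [-9.84]
First column: [1, -0.2, -50.38, -9.84]. Sign changes = RHP roots = 1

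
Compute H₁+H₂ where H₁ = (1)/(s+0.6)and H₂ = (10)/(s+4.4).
Parallel: H = H₁ + H₂ = (n₁·d₂ + n₂·d₁)/(d₁·d₂).
n₁·d₂ = s + 4.4. n₂·d₁ = 10*s + 6. Sum = 11*s + 10.4. d₁·d₂ = s^2 + 5*s + 2.64.
H(s) = (11*s + 10.4)/(s^2 + 5*s + 2.64)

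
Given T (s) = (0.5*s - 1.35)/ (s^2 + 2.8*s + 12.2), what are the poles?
Set denominator = 0: s^2 + 2.8*s + 12.2 = 0 → Poles: -1.4 + 3.2j, -1.4 - 3.2j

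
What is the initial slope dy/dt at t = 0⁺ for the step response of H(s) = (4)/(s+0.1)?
IVT: y'(0⁺) = lim_{s→∞} s²·Y(s) = lim_{s→∞} s·H(s).
deg(num) = 0, deg(den) = 1, relative degree = 1, so s·H(s) → (leading num)/(leading den) = 4/1 = 4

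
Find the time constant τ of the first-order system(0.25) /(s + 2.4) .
First-order system: τ = -1/pole. Pole = -2.4. τ = -1/(-2.4) = 0.4167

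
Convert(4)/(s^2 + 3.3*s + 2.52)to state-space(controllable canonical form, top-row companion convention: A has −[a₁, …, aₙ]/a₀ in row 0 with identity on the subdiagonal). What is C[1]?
Reachable canonical form: C = numerator coefficients (right-aligned, zero-padded to length n).
num = 4, C = [[0, 4]].
C[1] = 4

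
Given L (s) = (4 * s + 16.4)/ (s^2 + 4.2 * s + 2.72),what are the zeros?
Set numerator = 0: 4*s + 16.4 = 0 → Zeros: -4.1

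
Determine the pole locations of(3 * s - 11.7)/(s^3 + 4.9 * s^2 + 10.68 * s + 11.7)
Set denominator = 0: s^3 + 4.9*s^2 + 10.68*s + 11.7 = (s + 2.5)(s^2 + 2.4*s + 4.68) = 0 → Poles: -1.2 + 1.8j, -1.2 - 1.8j, -2.5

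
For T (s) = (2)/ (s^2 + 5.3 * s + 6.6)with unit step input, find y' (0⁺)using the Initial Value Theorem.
IVT: y'(0⁺) = lim_{s→∞} s²·Y(s) = lim_{s→∞} s·T(s).
deg(num) = 0, deg(den) = 2, relative degree = 2 ≥ 2, so s·T(s) → 0. Initial slope = 0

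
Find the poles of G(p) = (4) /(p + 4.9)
Set denominator = 0: p + 4.9 = 0 → Poles: -4.9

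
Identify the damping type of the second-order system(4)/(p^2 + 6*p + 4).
Standard form: ωn²/(p²+2ζωn·p+ωn²) gives ωn=2, ζ=1.5.
Overdamped (ζ = 1.5 > 1)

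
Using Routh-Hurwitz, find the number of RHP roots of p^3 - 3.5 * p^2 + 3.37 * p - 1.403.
Routh array:
p^3: [1, 3.37]; p^2: [-3.5, -1.403]; p^1: [2.96914]; p^0: [-1.403]
First column: [1, -3.5, 2.96914, -1.403]. Sign changes = RHP roots = 3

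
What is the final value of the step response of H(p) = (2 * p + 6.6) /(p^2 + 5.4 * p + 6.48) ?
FVT: lim_{t→∞} y(t) = lim_{p→0} p*Y(p) where Y(p) = H(p)/p.
= lim_{p→0} H(p) = H(0) = num(0)/den(0) = 6.6/6.48 = 1.019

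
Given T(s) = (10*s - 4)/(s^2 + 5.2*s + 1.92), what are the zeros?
Set numerator = 0: 10*s - 4 = 0 → Zeros: 0.4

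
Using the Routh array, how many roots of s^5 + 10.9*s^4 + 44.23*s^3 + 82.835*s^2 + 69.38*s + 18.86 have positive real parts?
Routh array:
s^5: [1, 44.23, 69.38]; s^4: [10.9, 82.835, 18.86]; s^3: [36.6305, 67.6497]; s^2: [62.7047, 18.86]; s^1: [56.6322]; s^0: [18.86]
First column: [1, 10.9, 36.6305, 62.7047, 56.6322, 18.86]. Sign changes = RHP roots = 0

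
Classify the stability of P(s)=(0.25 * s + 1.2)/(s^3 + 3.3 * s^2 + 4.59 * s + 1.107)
Denominator: s^3 + 3.3*s^2 + 4.59*s + 1.107 = (s + 0.3)(s^2 + 3*s + 3.69). Poles: -0.3, -1.5 + 1.2j, -1.5 - 1.2j. Stable (all poles in LHP)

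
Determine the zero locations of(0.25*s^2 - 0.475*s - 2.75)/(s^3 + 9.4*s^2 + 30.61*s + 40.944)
Set numerator = 0: 0.25*s^2 - 0.475*s - 2.75 = 0.25*(s - 4.4)(s + 2.5) = 0 → Zeros: -2.5, 4.4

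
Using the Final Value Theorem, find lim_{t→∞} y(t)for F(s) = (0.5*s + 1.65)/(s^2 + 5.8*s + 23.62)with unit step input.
FVT: lim_{t→∞} y(t) = lim_{s→0} s*Y(s) where Y(s) = F(s)/s.
= lim_{s→0} F(s) = F(0) = num(0)/den(0) = 1.65/23.62 = 0.06986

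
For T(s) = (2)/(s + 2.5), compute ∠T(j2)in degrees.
Substitute s = j*2: T(j2) = 0.487805 - 0.390244j.
∠T(j2) = atan2(Im, Re) = atan2(-0.390244, 0.487805) = -38.66°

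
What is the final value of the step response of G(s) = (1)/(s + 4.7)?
FVT: lim_{t→∞} y(t) = lim_{s→0} s*Y(s) where Y(s) = G(s)/s.
= lim_{s→0} G(s) = G(0) = num(0)/den(0) = 1/4.7 = 0.2128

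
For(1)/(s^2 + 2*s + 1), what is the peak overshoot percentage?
Standard form: ωn²/(s²+2ζωn·s+ωn²) → ωn = 1, ζ = 1.
ζ ≥ 1, so the response is non-oscillatory: peak overshoot = 0%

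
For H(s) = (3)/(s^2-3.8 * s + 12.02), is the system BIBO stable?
Denominator: s^2 - 3.8*s + 12.02. Poles: 1.9 + 2.9j, 1.9 - 2.9j. All Re(p)<0: No (unstable)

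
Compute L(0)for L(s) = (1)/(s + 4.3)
DC gain = L(0) = num(0)/den(0) = 1/4.3 = 0.2326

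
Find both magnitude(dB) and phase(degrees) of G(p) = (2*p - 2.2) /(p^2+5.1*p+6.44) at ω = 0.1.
Substitute p = j*0.1: G(j0.1) = -0.337556 + 0.0578777j.
|G| = 20*log₁₀(sqrt(Re²+Im²)) = -9.31 dB.
∠G = atan2(Im, Re) = 170.27°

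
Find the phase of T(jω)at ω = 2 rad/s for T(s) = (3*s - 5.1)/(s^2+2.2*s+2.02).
Substitute s = j*2: T(j2) = 1.56776 + 0.4536j.
∠T(j2) = atan2(Im, Re) = atan2(0.4536, 1.56776) = 16.14°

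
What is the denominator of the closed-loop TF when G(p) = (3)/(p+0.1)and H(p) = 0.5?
Characteristic poly = G_den * H_den + G_num * H_num = (p + 0.1) + (1.5) = p + 1.6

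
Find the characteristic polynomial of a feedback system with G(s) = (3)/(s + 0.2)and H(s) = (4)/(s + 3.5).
Characteristic poly = G_den * H_den + G_num * H_num = (s^2 + 3.7*s + 0.7) + (12) = s^2 + 3.7*s + 12.7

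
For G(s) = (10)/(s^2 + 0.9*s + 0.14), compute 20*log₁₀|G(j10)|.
Substitute s = j*10: G(j10) = -0.0993333 - 0.00895253j.
|G(j10)| = sqrt(Re² + Im²) = 0.09974.
20*log₁₀(0.09974) = -20.02 dB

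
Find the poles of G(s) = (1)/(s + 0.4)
Set denominator = 0: s + 0.4 = 0 → Poles: -0.4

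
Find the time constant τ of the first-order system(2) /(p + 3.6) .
First-order system: τ = -1/pole. Pole = -3.6. τ = -1/(-3.6) = 0.2778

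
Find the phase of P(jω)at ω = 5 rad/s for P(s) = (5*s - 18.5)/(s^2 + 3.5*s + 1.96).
Substitute s = j*5: P(j5) = 1.03183 - 0.301341j.
∠P(j5) = atan2(Im, Re) = atan2(-0.301341, 1.03183) = -16.28°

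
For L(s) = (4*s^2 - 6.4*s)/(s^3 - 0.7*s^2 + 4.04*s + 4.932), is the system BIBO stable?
Denominator: s^3 - 0.7*s^2 + 4.04*s + 4.932 = (s + 0.9)(s^2 - 1.6*s + 5.48). Poles: -0.9, 0.8 + 2.2j, 0.8 - 2.2j. All Re(p)<0: No (unstable)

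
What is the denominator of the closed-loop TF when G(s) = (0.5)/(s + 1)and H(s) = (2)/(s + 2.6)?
Characteristic poly = G_den * H_den + G_num * H_num = (s^2 + 3.6*s + 2.6) + (1) = s^2 + 3.6*s + 3.6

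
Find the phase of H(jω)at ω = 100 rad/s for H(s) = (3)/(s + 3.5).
Substitute s = j*100: H(j100) = 0.00104872 - 0.0299633j.
∠H(j100) = atan2(Im, Re) = atan2(-0.0299633, 0.00104872) = -88.00°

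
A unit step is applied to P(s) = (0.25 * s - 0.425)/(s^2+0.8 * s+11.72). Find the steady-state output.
FVT: lim_{t→∞} y(t) = lim_{s→0} s*Y(s) where Y(s) = P(s)/s.
= lim_{s→0} P(s) = P(0) = num(0)/den(0) = -0.425/11.72 = -0.03626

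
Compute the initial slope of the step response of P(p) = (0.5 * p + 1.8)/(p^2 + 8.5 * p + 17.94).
IVT: y'(0⁺) = lim_{p→∞} p²·Y(p) = lim_{p→∞} p·P(p).
deg(num) = 1, deg(den) = 2, relative degree = 1, so p·P(p) → (leading num)/(leading den) = 0.5/1 = 0.5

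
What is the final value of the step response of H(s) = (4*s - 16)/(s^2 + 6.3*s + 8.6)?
FVT: lim_{t→∞} y(t) = lim_{s→0} s*Y(s) where Y(s) = H(s)/s.
= lim_{s→0} H(s) = H(0) = num(0)/den(0) = -16/8.6 = -1.86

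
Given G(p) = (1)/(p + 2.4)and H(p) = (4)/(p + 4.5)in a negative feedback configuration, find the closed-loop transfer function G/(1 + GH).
Closed-loop T = G/(1+GH).
Numerator: G_num * H_den = p + 4.5.
Denominator: G_den * H_den + G_num * H_num = (p^2 + 6.9*p + 10.8) + (4) = p^2 + 6.9*p + 14.8.
T(p) = (p + 4.5)/(p^2 + 6.9*p + 14.8)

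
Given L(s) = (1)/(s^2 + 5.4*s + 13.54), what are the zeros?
Numerator is a nonzero constant (1) → Zeros: none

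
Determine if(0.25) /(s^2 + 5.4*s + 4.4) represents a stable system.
Denominator: s^2 + 5.4*s + 4.4 = (s + 4.4)(s + 1). Poles: -1, -4.4. All Re(p)<0: Yes (stable)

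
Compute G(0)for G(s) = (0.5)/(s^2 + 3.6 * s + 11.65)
DC gain = G(0) = num(0)/den(0) = 0.5/11.65 = 0.04292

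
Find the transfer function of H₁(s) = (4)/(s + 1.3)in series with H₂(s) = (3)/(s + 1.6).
Series: H = H₁ · H₂ = (n₁·n₂)/(d₁·d₂).
Num: n₁·n₂ = 12. Den: d₁·d₂ = s^2 + 2.9*s + 2.08.
H(s) = (12)/(s^2 + 2.9*s + 2.08)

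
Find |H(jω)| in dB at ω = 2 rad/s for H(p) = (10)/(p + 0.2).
Substitute p = j*2: H(j2) = 0.49505 - 4.9505j.
|H(j2)| = sqrt(Re² + Im²) = 4.975.
20*log₁₀(4.975) = 13.94 dB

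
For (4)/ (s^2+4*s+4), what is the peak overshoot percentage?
Standard form: ωn²/(s²+2ζωn·s+ωn²) → ωn = 2, ζ = 1.
ζ ≥ 1, so the response is non-oscillatory: peak overshoot = 0%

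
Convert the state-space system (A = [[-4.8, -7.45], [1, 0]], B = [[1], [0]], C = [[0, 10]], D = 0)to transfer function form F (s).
F(s) = C(sI - A)⁻¹B + D.
Characteristic polynomial det(sI - A) = s^2 + 4.8*s + 7.45.
Numerator from C·adj(sI-A)·B + D·det(sI-A) = 10.
F(s) = (10)/(s^2 + 4.8*s + 7.45)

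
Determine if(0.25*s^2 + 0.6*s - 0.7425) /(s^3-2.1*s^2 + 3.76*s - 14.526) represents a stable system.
Denominator: s^3 - 2.1*s^2 + 3.76*s - 14.526 = (s - 2.7)(s^2 + 0.6*s + 5.38). Poles: -0.3 + 2.3j, -0.3 - 2.3j, 2.7. All Re(p)<0: No (unstable)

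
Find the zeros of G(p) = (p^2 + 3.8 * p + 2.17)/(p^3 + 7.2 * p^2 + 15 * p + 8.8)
Set numerator = 0: p^2 + 3.8*p + 2.17 = (p + 3.1)(p + 0.7) = 0 → Zeros: -0.7, -3.1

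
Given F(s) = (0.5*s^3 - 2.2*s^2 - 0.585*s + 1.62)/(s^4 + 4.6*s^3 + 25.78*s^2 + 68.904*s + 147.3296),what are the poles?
Set denominator = 0: s^4 + 4.6*s^3 + 25.78*s^2 + 68.904*s + 147.3296 = (s^2 + 4.4*s + 9.68)(s^2 + 0.2*s + 15.22) = 0 → Poles: -0.1 + 3.9j, -0.1 - 3.9j, -2.2 + 2.2j, -2.2 - 2.2j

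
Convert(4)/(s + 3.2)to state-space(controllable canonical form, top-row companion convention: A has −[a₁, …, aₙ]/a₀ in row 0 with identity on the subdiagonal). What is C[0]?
Reachable canonical form: C = numerator coefficients (right-aligned, zero-padded to length n).
num = 4, C = [[4]].
C[0] = 4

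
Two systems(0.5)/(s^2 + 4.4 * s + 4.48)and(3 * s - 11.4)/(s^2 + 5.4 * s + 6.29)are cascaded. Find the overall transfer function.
Series: H = H₁ · H₂ = (n₁·n₂)/(d₁·d₂).
Num: n₁·n₂ = 1.5*s - 5.7. Den: d₁·d₂ = s^4 + 9.8*s^3 + 34.53*s^2 + 51.868*s + 28.1792.
H(s) = (1.5*s - 5.7)/(s^4 + 9.8*s^3 + 34.53*s^2 + 51.868*s + 28.1792)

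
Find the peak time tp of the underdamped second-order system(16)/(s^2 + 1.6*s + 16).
Standard form: ωn²/(s²+2ζωn·s+ωn²) → ωn = 4, ζ = 0.2.
ωd = ωn·√(1-ζ²) = 4·√(1-0.2²) = 3.919.
tp = π/ωd = π/3.919 = 0.8016 s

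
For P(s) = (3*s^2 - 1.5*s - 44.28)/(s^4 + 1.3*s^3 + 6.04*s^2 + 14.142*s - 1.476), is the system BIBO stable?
Denominator: s^4 + 1.3*s^3 + 6.04*s^2 + 14.142*s - 1.476 = (s - 0.1)(s + 2)(s^2 - 0.6*s + 7.38). Poles: -2, 0.1, 0.3 + 2.7j, 0.3 - 2.7j. All Re(p)<0: No (unstable)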